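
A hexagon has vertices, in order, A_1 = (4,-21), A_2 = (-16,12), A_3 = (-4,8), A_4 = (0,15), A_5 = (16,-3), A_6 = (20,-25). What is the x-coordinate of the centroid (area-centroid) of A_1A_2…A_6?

Apply the shoelace (surveyor's) formula. First the cross-terms c_i = x_i·y_{i+1} − x_{i+1}·y_i:
  -288, -80, -60, -240, -340, -320  ⇒  2A = -1328, A = -664.
Then Σ (x_i + x_{i+1})·c_i = -18464, so x̄ = -18464 / (6·(-664)) = 1154/249.

1154/249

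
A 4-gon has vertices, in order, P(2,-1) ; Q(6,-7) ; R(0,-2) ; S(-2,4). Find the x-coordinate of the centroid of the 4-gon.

64/45

Apply Gauss's area formula. First the cross-terms c_i = x_i·y_{i+1} − x_{i+1}·y_i:
  -8, -12, -4, -6  ⇒  2A = -30, A = -15.
Then Σ (x_i + x_{i+1})·c_i = -128, so x̄ = -128 / (6·(-15)) = 64/45.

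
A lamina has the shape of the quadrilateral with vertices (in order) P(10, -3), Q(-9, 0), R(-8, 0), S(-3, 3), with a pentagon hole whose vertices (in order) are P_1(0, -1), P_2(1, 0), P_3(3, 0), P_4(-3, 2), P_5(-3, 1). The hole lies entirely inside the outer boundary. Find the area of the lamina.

29.5

Outer boundary:
Apply the shoelace (surveyor's) formula: 2A = Σ (x_i·y_{i+1} − x_{i+1}·y_i), indices taken mod 4.
P→Q: (10)(0) − (-9)(-3) = -27
Q→R: (-9)(0) − (-8)(0) = 0
R→S: (-8)(3) − (-3)(0) = -24
S→P: (-3)(-3) − (10)(3) = -21
Σ = -72
Area = |Σ|/2 = 36.
Hole:
Apply Gauss's area formula: 2A = Σ (x_i·y_{i+1} − x_{i+1}·y_i), indices taken mod 5.
Σ = (1) + (0) + (6) + (3) + (3) = 13
Area = |Σ|/2 = 6.5.
Net area = 36 − 6.5 = 29.5.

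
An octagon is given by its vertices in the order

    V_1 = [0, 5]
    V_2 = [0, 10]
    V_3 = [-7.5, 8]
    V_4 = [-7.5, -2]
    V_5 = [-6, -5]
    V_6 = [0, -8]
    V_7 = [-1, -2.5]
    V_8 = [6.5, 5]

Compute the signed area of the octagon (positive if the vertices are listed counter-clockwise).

Apply the surveyor's formula: 2A = Σ (x_i·y_{i+1} − x_{i+1}·y_i), indices taken mod 8.
Cross-terms: 0, 75, 75, 25.5, 48, -8, 11.25, 32.5  ⇒  Σ = 259.25
Signed area = Σ/2 = 129.625 (positive ⇒ counter-clockwise traversal).

129.625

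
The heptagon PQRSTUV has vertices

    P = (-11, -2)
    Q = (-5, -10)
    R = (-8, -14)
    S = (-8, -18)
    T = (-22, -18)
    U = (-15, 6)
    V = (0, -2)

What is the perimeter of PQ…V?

|PQ| = √((6)² + (-8)²) = √100 = 10
|QR| = √((-3)² + (-4)²) = √25 = 5
|RS| = √((0)² + (-4)²) = √16 = 4
|ST| = √((-14)² + (0)²) = √196 = 14
|TU| = √((7)² + (24)²) = √625 = 25
|UV| = √((15)² + (-8)²) = √289 = 17
|VP| = √((-11)² + (0)²) = √121 = 11
Perimeter = 10 + 5 + 4 + 14 + 25 + 17 + 11 = 86.

86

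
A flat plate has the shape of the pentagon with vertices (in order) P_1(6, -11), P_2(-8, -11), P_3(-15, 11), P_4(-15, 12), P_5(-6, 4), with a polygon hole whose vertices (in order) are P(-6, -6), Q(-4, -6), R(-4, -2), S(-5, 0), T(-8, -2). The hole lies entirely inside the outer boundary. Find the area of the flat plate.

Outer boundary:
Apply the surveyor's formula: 2A = Σ (x_i·y_{i+1} − x_{i+1}·y_i), indices taken mod 5.
Σ = (-154) + (-253) + (-15) + (12) + (42) = -368
Area = |Σ|/2 = 184.
Hole:
Σ = (12) + (-16) + (-10) + (10) + (36) = 32
Area = |Σ|/2 = 16.
Net area = 184 − 16 = 168.

168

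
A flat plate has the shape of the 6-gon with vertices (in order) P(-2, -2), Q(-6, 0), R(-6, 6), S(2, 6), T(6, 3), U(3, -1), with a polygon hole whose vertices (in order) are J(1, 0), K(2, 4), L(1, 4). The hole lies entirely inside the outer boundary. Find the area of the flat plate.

Outer boundary:
Apply Gauss's area formula: 2A = Σ (x_i·y_{i+1} − x_{i+1}·y_i), indices taken mod 6.
Σ = (-12) + (-36) + (-48) + (-30) + (-15) + (-8) = -149
Area = |Σ|/2 = 74.5.
Hole:
Apply Gauss's area formula: 2A = Σ (x_i·y_{i+1} − x_{i+1}·y_i), indices taken mod 3.
Σ = (4) + (4) + (-4) = 4
Area = |Σ|/2 = 2.
Net area = 74.5 − 2 = 72.5.

72.5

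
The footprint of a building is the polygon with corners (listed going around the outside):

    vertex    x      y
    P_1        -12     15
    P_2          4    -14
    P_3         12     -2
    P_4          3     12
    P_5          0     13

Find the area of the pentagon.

306.5

Apply the shoelace (surveyor's) formula: 2A = Σ (x_i·y_{i+1} − x_{i+1}·y_i), indices taken mod 5.
Cross-terms: 108, 160, 150, 39, 156  ⇒  Σ = 613
Area = |Σ|/2 = 306.5.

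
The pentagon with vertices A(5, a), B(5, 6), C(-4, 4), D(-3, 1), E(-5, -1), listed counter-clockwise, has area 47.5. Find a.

0

The doubled signed area Σ (x_i y_{i+1} − x_{i+1} y_i) is linear in a.
With a=0 it equals 95; the coefficient of a is -10 (from the two edges through A).
So -10·a + 95 = 2·47.5 = 95 ⇒ a = 0.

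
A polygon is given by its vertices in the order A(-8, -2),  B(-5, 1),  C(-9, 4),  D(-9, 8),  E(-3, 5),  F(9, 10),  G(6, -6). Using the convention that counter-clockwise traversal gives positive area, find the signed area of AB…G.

Σ = (-18) + (-11) + (-36) + (-21) + (-75) + (-114) + (-60) = -335
Signed area = Σ/2 = -167.5 (negative ⇒ clockwise traversal).

-167.5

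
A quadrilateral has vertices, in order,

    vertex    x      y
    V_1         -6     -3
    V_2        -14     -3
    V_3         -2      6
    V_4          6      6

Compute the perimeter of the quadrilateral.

46

|V_1V_2| = √((-8)² + (0)²) = √64 = 8
|V_2V_3| = √((12)² + (9)²) = √225 = 15
|V_3V_4| = √((8)² + (0)²) = √64 = 8
|V_4V_1| = √((-12)² + (-9)²) = √225 = 15
Perimeter = 8 + 15 + 8 + 15 = 46.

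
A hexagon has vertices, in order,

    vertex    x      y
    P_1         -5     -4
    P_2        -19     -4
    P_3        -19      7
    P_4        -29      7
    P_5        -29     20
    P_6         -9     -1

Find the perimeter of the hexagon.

|P_1P_2| = √((-14)² + (0)²) = √196 = 14
|P_2P_3| = √((0)² + (11)²) = √121 = 11
|P_3P_4| = √((-10)² + (0)²) = √100 = 10
|P_4P_5| = √((0)² + (13)²) = √169 = 13
|P_5P_6| = √((20)² + (-21)²) = √841 = 29
|P_6P_1| = √((4)² + (-3)²) = √25 = 5
Perimeter = 14 + 11 + 10 + 13 + 29 + 5 = 82.

82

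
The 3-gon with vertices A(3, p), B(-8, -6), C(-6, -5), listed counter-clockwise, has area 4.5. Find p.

The doubled signed area Σ (x_i y_{i+1} − x_{i+1} y_i) is linear in p.
With p=0 it equals 1; the coefficient of p is 2 (from the two edges through A).
So 2·p + 1 = 2·4.5 = 9 ⇒ p = 4.

4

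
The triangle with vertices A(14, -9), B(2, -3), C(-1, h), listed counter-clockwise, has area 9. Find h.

-3

The doubled signed area Σ (x_i y_{i+1} − x_{i+1} y_i) is linear in h.
With h=0 it equals -18; the coefficient of h is -12 (from the two edges through C).
So -12·h + -18 = 2·9 = 18 ⇒ h = -3.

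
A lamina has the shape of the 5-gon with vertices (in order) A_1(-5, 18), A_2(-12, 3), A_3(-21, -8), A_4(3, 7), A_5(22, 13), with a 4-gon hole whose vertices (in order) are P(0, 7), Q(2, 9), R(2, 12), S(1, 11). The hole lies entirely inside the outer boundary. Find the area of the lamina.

287

Outer boundary:
Σ = (201) + (159) + (-123) + (-115) + (461) = 583
Area = |Σ|/2 = 291.5.
Hole:
Σ = (-14) + (6) + (10) + (7) = 9
Area = |Σ|/2 = 4.5.
Net area = 291.5 − 4.5 = 287.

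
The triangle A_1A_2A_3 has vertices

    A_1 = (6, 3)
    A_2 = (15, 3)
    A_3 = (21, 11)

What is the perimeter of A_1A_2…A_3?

36

|A_1A_2| = √((9)² + (0)²) = √81 = 9
|A_2A_3| = √((6)² + (8)²) = √100 = 10
|A_3A_1| = √((-15)² + (-8)²) = √289 = 17
Perimeter = 9 + 10 + 17 = 36.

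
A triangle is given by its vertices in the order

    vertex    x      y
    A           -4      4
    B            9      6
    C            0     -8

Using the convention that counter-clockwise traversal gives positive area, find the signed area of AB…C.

-82

Cross-terms: -60, -72, -32  ⇒  Σ = -164
Signed area = Σ/2 = -82 (negative ⇒ clockwise traversal).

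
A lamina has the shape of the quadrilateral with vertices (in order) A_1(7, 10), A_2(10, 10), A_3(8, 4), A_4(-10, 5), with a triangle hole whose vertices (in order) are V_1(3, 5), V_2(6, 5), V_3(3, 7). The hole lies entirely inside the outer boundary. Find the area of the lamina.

59.5

Outer boundary:
Apply Gauss's area formula: 2A = Σ (x_i·y_{i+1} − x_{i+1}·y_i), indices taken mod 4.
Σ = (-30) + (-40) + (80) + (-135) = -125
Area = |Σ|/2 = 62.5.
Hole:
Apply the shoelace formula: 2A = Σ (x_i·y_{i+1} − x_{i+1}·y_i), indices taken mod 3.
Σ = (-15) + (27) + (-6) = 6
Area = |Σ|/2 = 3.
Net area = 62.5 − 3 = 59.5.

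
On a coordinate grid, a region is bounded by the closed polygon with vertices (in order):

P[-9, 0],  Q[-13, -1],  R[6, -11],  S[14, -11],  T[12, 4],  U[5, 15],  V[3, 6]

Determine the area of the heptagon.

316.5

Apply the surveyor's formula: 2A = Σ (x_i·y_{i+1} − x_{i+1}·y_i), indices taken mod 7.
Cross-terms: 9, 149, 88, 188, 160, -15, 54  ⇒  Σ = 633
Area = |Σ|/2 = 316.5.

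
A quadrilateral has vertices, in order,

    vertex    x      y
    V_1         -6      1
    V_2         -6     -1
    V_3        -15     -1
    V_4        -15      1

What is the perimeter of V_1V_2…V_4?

22

|V_1V_2| = √((0)² + (-2)²) = √4 = 2
|V_2V_3| = √((-9)² + (0)²) = √81 = 9
|V_3V_4| = √((0)² + (2)²) = √4 = 2
|V_4V_1| = √((9)² + (0)²) = √81 = 9
Perimeter = 2 + 9 + 2 + 9 = 22.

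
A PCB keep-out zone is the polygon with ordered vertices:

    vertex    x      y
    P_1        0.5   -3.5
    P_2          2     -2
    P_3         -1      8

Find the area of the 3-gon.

Apply Gauss's area formula: 2A = Σ (x_i·y_{i+1} − x_{i+1}·y_i), indices taken mod 3.
Σ = (6) + (14) + (-0.5) = 19.5
Area = |Σ|/2 = 9.75.

9.75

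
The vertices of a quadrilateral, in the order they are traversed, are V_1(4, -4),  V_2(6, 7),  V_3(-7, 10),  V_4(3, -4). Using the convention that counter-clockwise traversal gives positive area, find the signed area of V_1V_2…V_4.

V_1→V_2: (4)(7) − (6)(-4) = 52
V_2→V_3: (6)(10) − (-7)(7) = 109
V_3→V_4: (-7)(-4) − (3)(10) = -2
V_4→V_1: (3)(-4) − (4)(-4) = 4
Σ = 163
Signed area = Σ/2 = 81.5 (positive ⇒ counter-clockwise traversal).

81.5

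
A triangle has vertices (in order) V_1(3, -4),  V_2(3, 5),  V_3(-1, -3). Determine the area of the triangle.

Apply the shoelace formula: 2A = Σ (x_i·y_{i+1} − x_{i+1}·y_i), indices taken mod 3.
V_1→V_2: (3)(5) − (3)(-4) = 27
V_2→V_3: (3)(-3) − (-1)(5) = -4
V_3→V_1: (-1)(-4) − (3)(-3) = 13
Σ = 36
Area = |Σ|/2 = 18.

18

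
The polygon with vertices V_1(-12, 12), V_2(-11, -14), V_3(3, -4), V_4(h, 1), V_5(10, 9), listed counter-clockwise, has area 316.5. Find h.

The doubled signed area Σ (x_i y_{i+1} − x_{i+1} y_i) is linear in h.
With h=0 it equals 607; the coefficient of h is 13 (from the two edges through V_4).
So 13·h + 607 = 2·316.5 = 633 ⇒ h = 2.

2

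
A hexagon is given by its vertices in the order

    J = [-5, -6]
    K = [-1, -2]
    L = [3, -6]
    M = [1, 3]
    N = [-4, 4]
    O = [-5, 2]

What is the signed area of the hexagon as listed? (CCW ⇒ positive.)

Apply the surveyor's formula: 2A = Σ (x_i·y_{i+1} − x_{i+1}·y_i), indices taken mod 6.
Σ = (4) + (12) + (15) + (16) + (12) + (40) = 99
Signed area = Σ/2 = 49.5 (positive ⇒ counter-clockwise traversal).

49.5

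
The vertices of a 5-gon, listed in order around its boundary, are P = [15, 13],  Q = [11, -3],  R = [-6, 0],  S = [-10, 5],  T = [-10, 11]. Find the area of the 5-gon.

P→Q: (15)(-3) − (11)(13) = -188
Q→R: (11)(0) − (-6)(-3) = -18
R→S: (-6)(5) − (-10)(0) = -30
S→T: (-10)(11) − (-10)(5) = -60
T→P: (-10)(13) − (15)(11) = -295
Σ = -591
Area = |Σ|/2 = 295.5.

295.5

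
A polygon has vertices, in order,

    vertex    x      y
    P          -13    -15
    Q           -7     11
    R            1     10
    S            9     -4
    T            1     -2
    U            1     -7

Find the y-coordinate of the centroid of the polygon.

-99/137

Apply Gauss's area formula. First the cross-terms c_i = x_i·y_{i+1} − x_{i+1}·y_i:
  -248, -81, -94, -14, -5, -106  ⇒  2A = -548, A = -274.
Then Σ (y_i + y_{i+1})·c_i = 1188, so ȳ = 1188 / (6·(-274)) = -99/137.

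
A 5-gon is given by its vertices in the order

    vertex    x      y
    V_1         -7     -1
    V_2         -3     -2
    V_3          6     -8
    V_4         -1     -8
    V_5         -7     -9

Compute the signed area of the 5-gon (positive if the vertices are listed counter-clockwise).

-56

Apply the shoelace formula: 2A = Σ (x_i·y_{i+1} − x_{i+1}·y_i), indices taken mod 5.
Cross-terms: 11, 36, -56, -47, -56  ⇒  Σ = -112
Signed area = Σ/2 = -56 (negative ⇒ clockwise traversal).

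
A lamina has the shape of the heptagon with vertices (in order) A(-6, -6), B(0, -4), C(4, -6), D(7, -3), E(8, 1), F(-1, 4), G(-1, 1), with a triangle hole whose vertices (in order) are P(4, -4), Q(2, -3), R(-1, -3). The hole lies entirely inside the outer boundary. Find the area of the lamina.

73

Outer boundary:
A→B: (-6)(-4) − (0)(-6) = 24
B→C: (0)(-6) − (4)(-4) = 16
C→D: (4)(-3) − (7)(-6) = 30
D→E: (7)(1) − (8)(-3) = 31
E→F: (8)(4) − (-1)(1) = 33
F→G: (-1)(1) − (-1)(4) = 3
G→A: (-1)(-6) − (-6)(1) = 12
Σ = 149
Area = |Σ|/2 = 74.5.
Hole:
Apply the shoelace (surveyor's) formula: 2A = Σ (x_i·y_{i+1} − x_{i+1}·y_i), indices taken mod 3.
Cross-terms: -4, -9, 16  ⇒  Σ = 3
Area = |Σ|/2 = 1.5.
Net area = 74.5 − 1.5 = 73.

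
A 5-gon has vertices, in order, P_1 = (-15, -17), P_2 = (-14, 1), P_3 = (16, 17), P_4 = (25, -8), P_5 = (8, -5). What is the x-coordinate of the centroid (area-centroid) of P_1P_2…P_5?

455/111

Apply the shoelace (surveyor's) formula. First the cross-terms c_i = x_i·y_{i+1} − x_{i+1}·y_i:
  -253, -254, -553, -61, -211  ⇒  2A = -1332, A = -666.
Then Σ (x_i + x_{i+1})·c_i = -16380, so x̄ = -16380 / (6·(-666)) = 455/111.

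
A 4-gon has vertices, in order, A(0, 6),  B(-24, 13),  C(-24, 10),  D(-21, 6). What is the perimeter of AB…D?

54

|AB| = √((-24)² + (7)²) = √625 = 25
|BC| = √((0)² + (-3)²) = √9 = 3
|CD| = √((3)² + (-4)²) = √25 = 5
|DA| = √((21)² + (0)²) = √441 = 21
Perimeter = 25 + 3 + 5 + 21 = 54.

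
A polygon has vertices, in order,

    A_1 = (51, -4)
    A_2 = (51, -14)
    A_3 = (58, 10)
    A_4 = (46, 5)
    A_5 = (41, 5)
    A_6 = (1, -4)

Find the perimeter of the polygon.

144

|A_1A_2| = √((0)² + (-10)²) = √100 = 10
|A_2A_3| = √((7)² + (24)²) = √625 = 25
|A_3A_4| = √((-12)² + (-5)²) = √169 = 13
|A_4A_5| = √((-5)² + (0)²) = √25 = 5
|A_5A_6| = √((-40)² + (-9)²) = √1681 = 41
|A_6A_1| = √((50)² + (0)²) = √2500 = 50
Perimeter = 10 + 25 + 13 + 5 + 41 + 50 = 144.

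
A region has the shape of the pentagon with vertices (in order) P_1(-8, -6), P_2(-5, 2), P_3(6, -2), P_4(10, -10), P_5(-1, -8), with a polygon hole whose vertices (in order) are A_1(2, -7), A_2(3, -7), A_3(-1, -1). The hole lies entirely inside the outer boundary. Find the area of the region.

Outer boundary:
Apply the surveyor's formula: 2A = Σ (x_i·y_{i+1} − x_{i+1}·y_i), indices taken mod 5.
Cross-terms: -46, -2, -40, -90, -58  ⇒  Σ = -236
Area = |Σ|/2 = 118.
Hole:
Apply the shoelace formula: 2A = Σ (x_i·y_{i+1} − x_{i+1}·y_i), indices taken mod 3.
Σ = (7) + (-10) + (9) = 6
Area = |Σ|/2 = 3.
Net area = 118 − 3 = 115.

115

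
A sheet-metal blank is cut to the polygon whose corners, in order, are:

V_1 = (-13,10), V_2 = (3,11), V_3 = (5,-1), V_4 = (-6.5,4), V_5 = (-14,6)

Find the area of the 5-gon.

131.25

V_1→V_2: (-13)(11) − (3)(10) = -173
V_2→V_3: (3)(-1) − (5)(11) = -58
V_3→V_4: (5)(4) − (-6.5)(-1) = 13.5
V_4→V_5: (-6.5)(6) − (-14)(4) = 17
V_5→V_1: (-14)(10) − (-13)(6) = -62
Σ = -262.5
Area = |Σ|/2 = 131.25.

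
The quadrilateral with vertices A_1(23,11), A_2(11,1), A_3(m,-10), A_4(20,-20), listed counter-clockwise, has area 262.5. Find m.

The doubled signed area Σ (x_i y_{i+1} − x_{i+1} y_i) is linear in m.
With m=0 it equals 672; the coefficient of m is -21 (from the two edges through A_3).
So -21·m + 672 = 2·262.5 = 525 ⇒ m = 7.

7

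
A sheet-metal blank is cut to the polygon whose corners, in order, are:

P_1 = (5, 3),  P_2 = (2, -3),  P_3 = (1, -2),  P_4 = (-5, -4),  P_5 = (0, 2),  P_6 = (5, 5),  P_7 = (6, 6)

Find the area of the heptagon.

34

Apply the shoelace formula: 2A = Σ (x_i·y_{i+1} − x_{i+1}·y_i), indices taken mod 7.
P_1→P_2: (5)(-3) − (2)(3) = -21
P_2→P_3: (2)(-2) − (1)(-3) = -1
P_3→P_4: (1)(-4) − (-5)(-2) = -14
P_4→P_5: (-5)(2) − (0)(-4) = -10
P_5→P_6: (0)(5) − (5)(2) = -10
P_6→P_7: (5)(6) − (6)(5) = 0
P_7→P_1: (6)(3) − (5)(6) = -12
Σ = -68
Area = |Σ|/2 = 34.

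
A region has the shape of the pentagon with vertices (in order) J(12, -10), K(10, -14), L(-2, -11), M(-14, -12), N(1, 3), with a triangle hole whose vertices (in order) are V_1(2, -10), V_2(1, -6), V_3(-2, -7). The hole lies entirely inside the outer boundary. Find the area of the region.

Outer boundary:
Apply the shoelace formula: 2A = Σ (x_i·y_{i+1} − x_{i+1}·y_i), indices taken mod 5.
Σ = (-68) + (-138) + (-130) + (-30) + (-46) = -412
Area = |Σ|/2 = 206.
Hole:
Cross-terms: -2, -19, 34  ⇒  Σ = 13
Area = |Σ|/2 = 6.5.
Net area = 206 − 6.5 = 199.5.

199.5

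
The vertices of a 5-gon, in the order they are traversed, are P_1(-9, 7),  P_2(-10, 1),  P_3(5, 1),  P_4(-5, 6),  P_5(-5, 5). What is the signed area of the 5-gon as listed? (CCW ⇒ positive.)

48

Cross-terms: 61, -15, 35, 5, 10  ⇒  Σ = 96
Signed area = Σ/2 = 48 (positive ⇒ counter-clockwise traversal).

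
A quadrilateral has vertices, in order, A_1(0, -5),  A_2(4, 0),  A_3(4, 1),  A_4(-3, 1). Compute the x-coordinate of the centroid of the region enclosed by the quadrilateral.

37/69

Apply the surveyor's formula. First the cross-terms c_i = x_i·y_{i+1} − x_{i+1}·y_i:
  20, 4, 7, 15  ⇒  2A = 46, A = 23.
Then Σ (x_i + x_{i+1})·c_i = 74, so x̄ = 74 / (6·23) = 37/69.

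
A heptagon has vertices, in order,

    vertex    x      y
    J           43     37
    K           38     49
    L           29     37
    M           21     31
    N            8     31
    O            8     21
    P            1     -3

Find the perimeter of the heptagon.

|JK| = √((-5)² + (12)²) = √169 = 13
|KL| = √((-9)² + (-12)²) = √225 = 15
|LM| = √((-8)² + (-6)²) = √100 = 10
|MN| = √((-13)² + (0)²) = √169 = 13
|NO| = √((0)² + (-10)²) = √100 = 10
|OP| = √((-7)² + (-24)²) = √625 = 25
|PJ| = √((42)² + (40)²) = √3364 = 58
Perimeter = 13 + 15 + 10 + 13 + 10 + 25 + 58 = 144.

144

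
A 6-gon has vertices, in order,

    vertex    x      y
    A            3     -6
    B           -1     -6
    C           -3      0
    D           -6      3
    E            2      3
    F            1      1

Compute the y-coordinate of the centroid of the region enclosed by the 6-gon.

Apply the shoelace formula. First the cross-terms c_i = x_i·y_{i+1} − x_{i+1}·y_i:
  -24, -18, -9, -24, -1, -9  ⇒  2A = -85, A = -42.5.
Then Σ (y_i + y_{i+1})·c_i = 266, so ȳ = 266 / (6·(-42.5)) = -266/255.

-266/255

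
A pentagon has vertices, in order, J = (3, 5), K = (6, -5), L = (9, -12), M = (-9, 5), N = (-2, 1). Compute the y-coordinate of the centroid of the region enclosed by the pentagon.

Apply the shoelace formula. First the cross-terms c_i = x_i·y_{i+1} − x_{i+1}·y_i:
  -45, -27, -63, 1, -13  ⇒  2A = -147, A = -73.5.
Then Σ (y_i + y_{i+1})·c_i = 828, so ȳ = 828 / (6·(-73.5)) = -92/49.

-92/49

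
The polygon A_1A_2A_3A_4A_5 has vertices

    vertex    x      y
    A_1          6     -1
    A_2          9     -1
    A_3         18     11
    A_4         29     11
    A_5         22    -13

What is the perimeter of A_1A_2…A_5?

74

|A_1A_2| = √((3)² + (0)²) = √9 = 3
|A_2A_3| = √((9)² + (12)²) = √225 = 15
|A_3A_4| = √((11)² + (0)²) = √121 = 11
|A_4A_5| = √((-7)² + (-24)²) = √625 = 25
|A_5A_1| = √((-16)² + (12)²) = √400 = 20
Perimeter = 3 + 15 + 11 + 25 + 20 = 74.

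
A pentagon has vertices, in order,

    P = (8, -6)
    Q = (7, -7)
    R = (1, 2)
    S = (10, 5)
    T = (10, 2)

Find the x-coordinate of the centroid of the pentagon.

725/114

Apply the shoelace formula. First the cross-terms c_i = x_i·y_{i+1} − x_{i+1}·y_i:
  -14, 21, -15, -30, -76  ⇒  2A = -114, A = -57.
Then Σ (x_i + x_{i+1})·c_i = -2175, so x̄ = -2175 / (6·(-57)) = 725/114.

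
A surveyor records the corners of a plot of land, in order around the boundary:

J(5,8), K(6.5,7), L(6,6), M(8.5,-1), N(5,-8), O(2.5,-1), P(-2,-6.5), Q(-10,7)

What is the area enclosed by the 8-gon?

J→K: (5)(7) − (6.5)(8) = -17
K→L: (6.5)(6) − (6)(7) = -3
L→M: (6)(-1) − (8.5)(6) = -57
M→N: (8.5)(-8) − (5)(-1) = -63
N→O: (5)(-1) − (2.5)(-8) = 15
O→P: (2.5)(-6.5) − (-2)(-1) = -18.25
P→Q: (-2)(7) − (-10)(-6.5) = -79
Q→J: (-10)(8) − (5)(7) = -115
Σ = -337.25
Area = |Σ|/2 = 168.625.

168.625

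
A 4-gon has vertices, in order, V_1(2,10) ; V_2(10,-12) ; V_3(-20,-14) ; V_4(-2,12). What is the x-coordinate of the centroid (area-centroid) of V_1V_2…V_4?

Apply the shoelace formula. First the cross-terms c_i = x_i·y_{i+1} − x_{i+1}·y_i:
  -124, -380, -268, -44  ⇒  2A = -816, A = -408.
Then Σ (x_i + x_{i+1})·c_i = 8208, so x̄ = 8208 / (6·(-408)) = -57/17.

-57/17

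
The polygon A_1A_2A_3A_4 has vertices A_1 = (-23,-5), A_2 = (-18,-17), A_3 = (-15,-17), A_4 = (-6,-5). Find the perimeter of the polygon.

48

|A_1A_2| = √((5)² + (-12)²) = √169 = 13
|A_2A_3| = √((3)² + (0)²) = √9 = 3
|A_3A_4| = √((9)² + (12)²) = √225 = 15
|A_4A_1| = √((-17)² + (0)²) = √289 = 17
Perimeter = 13 + 3 + 15 + 17 = 48.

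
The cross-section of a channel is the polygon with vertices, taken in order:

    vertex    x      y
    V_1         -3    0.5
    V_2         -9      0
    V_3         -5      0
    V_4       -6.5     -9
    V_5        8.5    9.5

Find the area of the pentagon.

48.5

Apply the shoelace formula: 2A = Σ (x_i·y_{i+1} − x_{i+1}·y_i), indices taken mod 5.
Σ = (4.5) + (0) + (45) + (14.75) + (32.75) = 97
Area = |Σ|/2 = 48.5.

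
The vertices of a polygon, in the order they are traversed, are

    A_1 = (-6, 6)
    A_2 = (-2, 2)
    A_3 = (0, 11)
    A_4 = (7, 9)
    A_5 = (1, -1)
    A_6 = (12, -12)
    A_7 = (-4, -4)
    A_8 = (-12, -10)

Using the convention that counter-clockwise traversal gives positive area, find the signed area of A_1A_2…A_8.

Apply the shoelace formula: 2A = Σ (x_i·y_{i+1} − x_{i+1}·y_i), indices taken mod 8.
Σ = (0) + (-22) + (-77) + (-16) + (0) + (-96) + (-8) + (-132) = -351
Signed area = Σ/2 = -175.5 (negative ⇒ clockwise traversal).

-175.5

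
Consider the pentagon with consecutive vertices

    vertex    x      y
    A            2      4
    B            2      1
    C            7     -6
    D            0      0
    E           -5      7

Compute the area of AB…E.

Apply the shoelace formula: 2A = Σ (x_i·y_{i+1} − x_{i+1}·y_i), indices taken mod 5.
Σ = (-6) + (-19) + (0) + (0) + (-34) = -59
Area = |Σ|/2 = 29.5.

29.5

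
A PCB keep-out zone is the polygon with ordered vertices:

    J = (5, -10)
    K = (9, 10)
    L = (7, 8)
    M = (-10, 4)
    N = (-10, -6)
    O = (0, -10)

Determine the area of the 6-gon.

250

J→K: (5)(10) − (9)(-10) = 140
K→L: (9)(8) − (7)(10) = 2
L→M: (7)(4) − (-10)(8) = 108
M→N: (-10)(-6) − (-10)(4) = 100
N→O: (-10)(-10) − (0)(-6) = 100
O→J: (0)(-10) − (5)(-10) = 50
Σ = 500
Area = |Σ|/2 = 250.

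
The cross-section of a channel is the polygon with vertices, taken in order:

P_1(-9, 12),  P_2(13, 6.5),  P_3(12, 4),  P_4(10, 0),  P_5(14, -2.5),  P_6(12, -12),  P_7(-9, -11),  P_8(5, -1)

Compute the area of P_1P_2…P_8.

Apply the shoelace (surveyor's) formula: 2A = Σ (x_i·y_{i+1} − x_{i+1}·y_i), indices taken mod 8.
Σ = (-214.5) + (-26) + (-40) + (-25) + (-138) + (-240) + (64) + (51) = -568.5
Area = |Σ|/2 = 284.25.

284.25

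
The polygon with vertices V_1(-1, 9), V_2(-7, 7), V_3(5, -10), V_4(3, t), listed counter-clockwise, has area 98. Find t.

Write out the shoelace sum; only the two edges meeting at V_4 involve t:
2·Area = [(5·t − 3·(-10)) + (3·9 − (-1)·t)] + 91
       = 6·t + 148 = 196
⇒ t = 8.

8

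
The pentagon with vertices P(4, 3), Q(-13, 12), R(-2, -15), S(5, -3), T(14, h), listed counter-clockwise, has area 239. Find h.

7

The doubled signed area Σ (x_i y_{i+1} − x_{i+1} y_i) is linear in h.
With h=0 it equals 471; the coefficient of h is 1 (from the two edges through T).
So 1·h + 471 = 2·239 = 478 ⇒ h = 7.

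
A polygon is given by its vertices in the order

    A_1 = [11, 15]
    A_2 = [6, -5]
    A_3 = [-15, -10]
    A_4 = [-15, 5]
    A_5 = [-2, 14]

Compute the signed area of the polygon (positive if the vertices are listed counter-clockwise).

-444.5

Apply the shoelace formula: 2A = Σ (x_i·y_{i+1} − x_{i+1}·y_i), indices taken mod 5.
Σ = (-145) + (-135) + (-225) + (-200) + (-184) = -889
Signed area = Σ/2 = -444.5 (negative ⇒ clockwise traversal).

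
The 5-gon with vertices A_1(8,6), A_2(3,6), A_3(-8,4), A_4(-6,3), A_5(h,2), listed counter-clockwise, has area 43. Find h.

8

The doubled signed area Σ (x_i y_{i+1} − x_{i+1} y_i) is linear in h.
With h=0 it equals 62; the coefficient of h is 3 (from the two edges through A_5).
So 3·h + 62 = 2·43 = 86 ⇒ h = 8.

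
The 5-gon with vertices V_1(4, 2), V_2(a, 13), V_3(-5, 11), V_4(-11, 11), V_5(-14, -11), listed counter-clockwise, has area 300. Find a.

Write out the shoelace sum; only the two edges meeting at V_2 involve a:
2·Area = [(4·13 − a·2) + (a·11 − (-5)·13)] + 357
       = 9·a + 474 = 600
⇒ a = 14.

14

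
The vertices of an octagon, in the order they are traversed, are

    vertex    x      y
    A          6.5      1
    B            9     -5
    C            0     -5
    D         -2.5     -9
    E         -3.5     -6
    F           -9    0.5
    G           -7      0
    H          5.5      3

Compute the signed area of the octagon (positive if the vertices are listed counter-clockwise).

Cross-terms: -41.5, -45, -12.5, -16.5, -55.75, 3.5, -21, -14  ⇒  Σ = -202.75
Signed area = Σ/2 = -101.375 (negative ⇒ clockwise traversal).

-101.375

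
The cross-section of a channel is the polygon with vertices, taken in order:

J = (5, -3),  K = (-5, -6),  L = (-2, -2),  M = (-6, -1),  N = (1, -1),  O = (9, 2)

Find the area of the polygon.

Apply the surveyor's formula: 2A = Σ (x_i·y_{i+1} − x_{i+1}·y_i), indices taken mod 6.
Σ = (-45) + (-2) + (-10) + (7) + (11) + (-37) = -76
Area = |Σ|/2 = 38.

38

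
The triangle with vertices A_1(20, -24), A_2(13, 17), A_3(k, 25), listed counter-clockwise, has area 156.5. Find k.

4

The doubled signed area Σ (x_i y_{i+1} − x_{i+1} y_i) is linear in k.
With k=0 it equals 477; the coefficient of k is -41 (from the two edges through A_3).
So -41·k + 477 = 2·156.5 = 313 ⇒ k = 4.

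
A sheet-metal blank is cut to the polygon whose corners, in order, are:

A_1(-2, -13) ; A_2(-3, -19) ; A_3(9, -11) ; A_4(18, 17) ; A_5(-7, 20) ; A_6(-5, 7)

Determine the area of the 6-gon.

581.5

Apply the surveyor's formula: 2A = Σ (x_i·y_{i+1} − x_{i+1}·y_i), indices taken mod 6.
Cross-terms: -1, 204, 351, 479, 51, 79  ⇒  Σ = 1163
Area = |Σ|/2 = 581.5.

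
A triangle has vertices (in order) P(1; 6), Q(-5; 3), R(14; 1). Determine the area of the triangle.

Apply the surveyor's formula: 2A = Σ (x_i·y_{i+1} − x_{i+1}·y_i), indices taken mod 3.
Σ = (33) + (-47) + (83) = 69
Area = |Σ|/2 = 34.5.

34.5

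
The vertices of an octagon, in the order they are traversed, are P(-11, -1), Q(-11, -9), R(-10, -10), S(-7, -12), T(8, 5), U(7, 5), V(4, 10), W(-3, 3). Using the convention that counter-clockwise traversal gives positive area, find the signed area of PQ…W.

Apply the shoelace (surveyor's) formula: 2A = Σ (x_i·y_{i+1} − x_{i+1}·y_i), indices taken mod 8.
Cross-terms: 88, 20, 50, 61, 5, 50, 42, 36  ⇒  Σ = 352
Signed area = Σ/2 = 176 (positive ⇒ counter-clockwise traversal).

176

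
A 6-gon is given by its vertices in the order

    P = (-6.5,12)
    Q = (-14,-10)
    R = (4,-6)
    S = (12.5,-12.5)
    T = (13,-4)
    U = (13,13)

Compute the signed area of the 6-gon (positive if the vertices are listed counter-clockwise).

Apply the shoelace (surveyor's) formula: 2A = Σ (x_i·y_{i+1} − x_{i+1}·y_i), indices taken mod 6.
P→Q: (-6.5)(-10) − (-14)(12) = 233
Q→R: (-14)(-6) − (4)(-10) = 124
R→S: (4)(-12.5) − (12.5)(-6) = 25
S→T: (12.5)(-4) − (13)(-12.5) = 112.5
T→U: (13)(13) − (13)(-4) = 221
U→P: (13)(12) − (-6.5)(13) = 240.5
Σ = 956
Signed area = Σ/2 = 478 (positive ⇒ counter-clockwise traversal).

478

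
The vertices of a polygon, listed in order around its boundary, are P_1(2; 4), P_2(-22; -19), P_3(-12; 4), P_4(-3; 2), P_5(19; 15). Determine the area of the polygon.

157.5

Apply the shoelace (surveyor's) formula: 2A = Σ (x_i·y_{i+1} − x_{i+1}·y_i), indices taken mod 5.
P_1→P_2: (2)(-19) − (-22)(4) = 50
P_2→P_3: (-22)(4) − (-12)(-19) = -316
P_3→P_4: (-12)(2) − (-3)(4) = -12
P_4→P_5: (-3)(15) − (19)(2) = -83
P_5→P_1: (19)(4) − (2)(15) = 46
Σ = -315
Area = |Σ|/2 = 157.5.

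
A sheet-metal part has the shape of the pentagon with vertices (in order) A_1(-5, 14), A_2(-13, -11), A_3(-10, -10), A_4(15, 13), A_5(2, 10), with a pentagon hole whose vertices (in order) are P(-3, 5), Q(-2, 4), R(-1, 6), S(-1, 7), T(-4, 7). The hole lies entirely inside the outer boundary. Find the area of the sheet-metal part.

Outer boundary:
A_1→A_2: (-5)(-11) − (-13)(14) = 237
A_2→A_3: (-13)(-10) − (-10)(-11) = 20
A_3→A_4: (-10)(13) − (15)(-10) = 20
A_4→A_5: (15)(10) − (2)(13) = 124
A_5→A_1: (2)(14) − (-5)(10) = 78
Σ = 479
Area = |Σ|/2 = 239.5.
Hole:
Cross-terms: -2, -8, -1, 21, 1  ⇒  Σ = 11
Area = |Σ|/2 = 5.5.
Net area = 239.5 − 5.5 = 234.

234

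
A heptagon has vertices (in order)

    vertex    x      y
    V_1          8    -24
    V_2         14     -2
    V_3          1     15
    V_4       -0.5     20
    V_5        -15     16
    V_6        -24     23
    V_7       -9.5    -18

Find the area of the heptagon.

956.5

Σ = (320) + (212) + (27.5) + (292) + (39) + (650.5) + (372) = 1913
Area = |Σ|/2 = 956.5.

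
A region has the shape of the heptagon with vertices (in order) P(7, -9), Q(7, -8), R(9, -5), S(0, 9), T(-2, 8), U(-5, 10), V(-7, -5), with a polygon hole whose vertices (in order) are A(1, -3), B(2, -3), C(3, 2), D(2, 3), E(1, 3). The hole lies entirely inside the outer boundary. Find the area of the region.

Outer boundary:
Apply the shoelace (surveyor's) formula: 2A = Σ (x_i·y_{i+1} − x_{i+1}·y_i), indices taken mod 7.
Σ = (7) + (37) + (81) + (18) + (20) + (95) + (98) = 356
Area = |Σ|/2 = 178.
Hole:
Cross-terms: 3, 13, 5, 3, -6  ⇒  Σ = 18
Area = |Σ|/2 = 9.
Net area = 178 − 9 = 169.

169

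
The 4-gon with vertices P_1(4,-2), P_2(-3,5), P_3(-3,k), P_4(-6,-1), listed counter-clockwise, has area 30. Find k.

4

Write out the shoelace sum; only the two edges meeting at P_3 involve k:
2·Area = [((-3)·k − (-3)·5) + ((-3)·(-1) − (-6)·k)] + 30
       = 3·k + 48 = 60
⇒ k = 4.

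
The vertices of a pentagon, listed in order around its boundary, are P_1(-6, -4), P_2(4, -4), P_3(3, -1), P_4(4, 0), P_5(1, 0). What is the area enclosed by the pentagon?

Apply the surveyor's formula: 2A = Σ (x_i·y_{i+1} − x_{i+1}·y_i), indices taken mod 5.
Σ = (40) + (8) + (4) + (0) + (-4) = 48
Area = |Σ|/2 = 24.

24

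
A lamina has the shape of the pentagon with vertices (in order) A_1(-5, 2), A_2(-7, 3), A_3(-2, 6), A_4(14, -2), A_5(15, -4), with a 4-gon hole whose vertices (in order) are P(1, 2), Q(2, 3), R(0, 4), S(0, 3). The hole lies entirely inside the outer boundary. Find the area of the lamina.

Outer boundary:
Apply Gauss's area formula: 2A = Σ (x_i·y_{i+1} − x_{i+1}·y_i), indices taken mod 5.
Σ = (-1) + (-36) + (-80) + (-26) + (10) = -133
Area = |Σ|/2 = 66.5.
Hole:
Cross-terms: -1, 8, 0, -3  ⇒  Σ = 4
Area = |Σ|/2 = 2.
Net area = 66.5 − 2 = 64.5.

64.5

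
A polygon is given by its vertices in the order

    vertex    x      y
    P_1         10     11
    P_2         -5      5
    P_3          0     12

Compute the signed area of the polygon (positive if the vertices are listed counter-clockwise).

-37.5

Apply the shoelace (surveyor's) formula: 2A = Σ (x_i·y_{i+1} − x_{i+1}·y_i), indices taken mod 3.
Σ = (105) + (-60) + (-120) = -75
Signed area = Σ/2 = -37.5 (negative ⇒ clockwise traversal).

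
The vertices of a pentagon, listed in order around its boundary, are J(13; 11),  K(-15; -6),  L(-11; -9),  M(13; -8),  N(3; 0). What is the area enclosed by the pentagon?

209

J→K: (13)(-6) − (-15)(11) = 87
K→L: (-15)(-9) − (-11)(-6) = 69
L→M: (-11)(-8) − (13)(-9) = 205
M→N: (13)(0) − (3)(-8) = 24
N→J: (3)(11) − (13)(0) = 33
Σ = 418
Area = |Σ|/2 = 209.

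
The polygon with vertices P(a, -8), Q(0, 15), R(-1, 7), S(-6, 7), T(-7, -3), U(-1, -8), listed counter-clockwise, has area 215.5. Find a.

Write out the shoelace sum; only the two edges meeting at P involve a:
2·Area = [((-1)·(-8) − a·(-8)) + (a·15 − 0·(-8))] + 170
       = 23·a + 178 = 431
⇒ a = 11.

11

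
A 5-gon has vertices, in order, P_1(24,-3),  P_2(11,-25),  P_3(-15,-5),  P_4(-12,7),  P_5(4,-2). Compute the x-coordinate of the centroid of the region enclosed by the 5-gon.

421/113

Apply Gauss's area formula. First the cross-terms c_i = x_i·y_{i+1} − x_{i+1}·y_i:
  -567, -430, -165, -4, 36  ⇒  2A = -1130, A = -565.
Then Σ (x_i + x_{i+1})·c_i = -12630, so x̄ = -12630 / (6·(-565)) = 421/113.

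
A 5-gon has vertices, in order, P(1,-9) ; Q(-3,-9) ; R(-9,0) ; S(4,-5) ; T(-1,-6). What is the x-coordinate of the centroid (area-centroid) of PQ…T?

Apply Gauss's area formula. First the cross-terms c_i = x_i·y_{i+1} − x_{i+1}·y_i:
  -36, -81, 45, -29, 15  ⇒  2A = -86, A = -43.
Then Σ (x_i + x_{i+1})·c_i = 732, so x̄ = 732 / (6·(-43)) = -122/43.

-122/43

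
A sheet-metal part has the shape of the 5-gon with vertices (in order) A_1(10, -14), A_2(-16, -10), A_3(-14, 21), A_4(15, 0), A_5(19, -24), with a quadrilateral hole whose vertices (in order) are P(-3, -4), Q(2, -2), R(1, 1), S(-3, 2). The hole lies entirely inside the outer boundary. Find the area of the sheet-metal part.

Outer boundary:
Apply the shoelace (surveyor's) formula: 2A = Σ (x_i·y_{i+1} − x_{i+1}·y_i), indices taken mod 5.
A_1→A_2: (10)(-10) − (-16)(-14) = -324
A_2→A_3: (-16)(21) − (-14)(-10) = -476
A_3→A_4: (-14)(0) − (15)(21) = -315
A_4→A_5: (15)(-24) − (19)(0) = -360
A_5→A_1: (19)(-14) − (10)(-24) = -26
Σ = -1501
Area = |Σ|/2 = 750.5.
Hole:
Apply Gauss's area formula: 2A = Σ (x_i·y_{i+1} − x_{i+1}·y_i), indices taken mod 4.
P→Q: (-3)(-2) − (2)(-4) = 14
Q→R: (2)(1) − (1)(-2) = 4
R→S: (1)(2) − (-3)(1) = 5
S→P: (-3)(-4) − (-3)(2) = 18
Σ = 41
Area = |Σ|/2 = 20.5.
Net area = 750.5 − 20.5 = 730.

730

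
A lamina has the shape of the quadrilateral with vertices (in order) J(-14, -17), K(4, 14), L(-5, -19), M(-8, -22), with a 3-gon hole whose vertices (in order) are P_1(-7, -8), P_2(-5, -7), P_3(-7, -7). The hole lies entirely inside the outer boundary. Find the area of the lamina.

Outer boundary:
Apply Gauss's area formula: 2A = Σ (x_i·y_{i+1} − x_{i+1}·y_i), indices taken mod 4.
Σ = (-128) + (-6) + (-42) + (-172) = -348
Area = |Σ|/2 = 174.
Hole:
Apply the shoelace (surveyor's) formula: 2A = Σ (x_i·y_{i+1} − x_{i+1}·y_i), indices taken mod 3.
Σ = (9) + (-14) + (7) = 2
Area = |Σ|/2 = 1.
Net area = 174 − 1 = 173.

173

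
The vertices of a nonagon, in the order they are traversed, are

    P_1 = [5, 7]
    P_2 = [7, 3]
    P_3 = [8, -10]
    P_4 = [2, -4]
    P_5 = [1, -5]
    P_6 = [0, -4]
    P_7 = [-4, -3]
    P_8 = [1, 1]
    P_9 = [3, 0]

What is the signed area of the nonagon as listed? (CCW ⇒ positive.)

Apply Gauss's area formula: 2A = Σ (x_i·y_{i+1} − x_{i+1}·y_i), indices taken mod 9.
Σ = (-34) + (-94) + (-12) + (-6) + (-4) + (-16) + (-1) + (-3) + (21) = -149
Signed area = Σ/2 = -74.5 (negative ⇒ clockwise traversal).

-74.5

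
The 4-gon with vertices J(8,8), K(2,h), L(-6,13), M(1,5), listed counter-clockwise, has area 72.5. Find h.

15

Write out the shoelace sum; only the two edges meeting at K involve h:
2·Area = [(8·h − 2·8) + (2·13 − (-6)·h)] + -75
       = 14·h + -65 = 145
⇒ h = 15.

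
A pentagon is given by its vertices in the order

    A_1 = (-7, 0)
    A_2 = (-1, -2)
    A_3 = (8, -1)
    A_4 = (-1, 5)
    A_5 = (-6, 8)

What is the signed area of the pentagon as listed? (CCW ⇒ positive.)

Apply the shoelace (surveyor's) formula: 2A = Σ (x_i·y_{i+1} − x_{i+1}·y_i), indices taken mod 5.
Cross-terms: 14, 17, 39, 22, 56  ⇒  Σ = 148
Signed area = Σ/2 = 74 (positive ⇒ counter-clockwise traversal).

74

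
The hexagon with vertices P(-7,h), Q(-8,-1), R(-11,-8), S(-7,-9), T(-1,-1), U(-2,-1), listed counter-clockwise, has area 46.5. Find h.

0

The doubled signed area Σ (x_i y_{i+1} − x_{i+1} y_i) is linear in h.
With h=0 it equals 93; the coefficient of h is 6 (from the two edges through P).
So 6·h + 93 = 2·46.5 = 93 ⇒ h = 0.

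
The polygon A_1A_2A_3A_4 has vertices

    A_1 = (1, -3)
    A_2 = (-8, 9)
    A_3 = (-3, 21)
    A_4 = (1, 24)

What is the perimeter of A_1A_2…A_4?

60

|A_1A_2| = √((-9)² + (12)²) = √225 = 15
|A_2A_3| = √((5)² + (12)²) = √169 = 13
|A_3A_4| = √((4)² + (3)²) = √25 = 5
|A_4A_1| = √((0)² + (-27)²) = √729 = 27
Perimeter = 15 + 13 + 5 + 27 = 60.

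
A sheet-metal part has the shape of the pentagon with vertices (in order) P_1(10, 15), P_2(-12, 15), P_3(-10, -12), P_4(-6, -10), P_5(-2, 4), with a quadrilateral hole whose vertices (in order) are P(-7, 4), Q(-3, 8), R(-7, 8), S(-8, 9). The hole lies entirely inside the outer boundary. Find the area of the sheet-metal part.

259

Outer boundary:
Apply the surveyor's formula: 2A = Σ (x_i·y_{i+1} − x_{i+1}·y_i), indices taken mod 5.
Cross-terms: 330, 294, 28, -44, -70  ⇒  Σ = 538
Area = |Σ|/2 = 269.
Hole:
Apply the surveyor's formula: 2A = Σ (x_i·y_{i+1} − x_{i+1}·y_i), indices taken mod 4.
Σ = (-44) + (32) + (1) + (31) = 20
Area = |Σ|/2 = 10.
Net area = 269 − 10 = 259.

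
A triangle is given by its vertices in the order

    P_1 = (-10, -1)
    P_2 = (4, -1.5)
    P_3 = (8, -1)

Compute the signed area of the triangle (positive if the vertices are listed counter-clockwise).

4.5

Apply Gauss's area formula: 2A = Σ (x_i·y_{i+1} − x_{i+1}·y_i), indices taken mod 3.
Σ = (19) + (8) + (-18) = 9
Signed area = Σ/2 = 4.5 (positive ⇒ counter-clockwise traversal).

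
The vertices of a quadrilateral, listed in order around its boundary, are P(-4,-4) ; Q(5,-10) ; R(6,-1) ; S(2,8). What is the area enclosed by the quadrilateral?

Apply Gauss's area formula: 2A = Σ (x_i·y_{i+1} − x_{i+1}·y_i), indices taken mod 4.
Σ = (60) + (55) + (50) + (24) = 189
Area = |Σ|/2 = 94.5.

94.5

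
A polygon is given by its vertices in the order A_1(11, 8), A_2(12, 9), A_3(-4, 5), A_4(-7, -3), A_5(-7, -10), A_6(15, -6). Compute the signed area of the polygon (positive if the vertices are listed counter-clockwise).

Σ = (3) + (96) + (47) + (49) + (192) + (186) = 573
Signed area = Σ/2 = 286.5 (positive ⇒ counter-clockwise traversal).

286.5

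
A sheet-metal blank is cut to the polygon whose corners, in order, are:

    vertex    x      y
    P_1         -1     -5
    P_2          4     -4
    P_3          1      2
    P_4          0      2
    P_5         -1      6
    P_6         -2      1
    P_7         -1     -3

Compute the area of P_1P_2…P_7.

Σ = (24) + (12) + (2) + (2) + (11) + (7) + (2) = 60
Area = |Σ|/2 = 30.

30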